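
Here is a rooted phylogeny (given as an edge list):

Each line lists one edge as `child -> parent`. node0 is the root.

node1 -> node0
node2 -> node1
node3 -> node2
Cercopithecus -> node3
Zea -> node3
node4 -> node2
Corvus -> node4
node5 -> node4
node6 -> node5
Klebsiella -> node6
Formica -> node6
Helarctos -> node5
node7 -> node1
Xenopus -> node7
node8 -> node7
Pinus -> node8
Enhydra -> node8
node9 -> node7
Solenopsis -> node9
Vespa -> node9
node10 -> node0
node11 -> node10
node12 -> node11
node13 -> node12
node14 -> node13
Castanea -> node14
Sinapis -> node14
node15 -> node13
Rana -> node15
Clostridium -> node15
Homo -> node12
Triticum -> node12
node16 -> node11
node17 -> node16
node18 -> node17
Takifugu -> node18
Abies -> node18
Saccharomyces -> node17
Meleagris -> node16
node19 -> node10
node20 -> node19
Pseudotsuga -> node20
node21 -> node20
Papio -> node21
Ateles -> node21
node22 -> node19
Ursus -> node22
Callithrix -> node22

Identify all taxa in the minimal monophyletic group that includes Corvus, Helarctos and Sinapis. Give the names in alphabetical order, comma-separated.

Abies, Ateles, Callithrix, Castanea, Cercopithecus, Clostridium, Corvus, Enhydra, Formica, Helarctos, Homo, Klebsiella, Meleagris, Papio, Pinus, Pseudotsuga, Rana, Saccharomyces, Sinapis, Solenopsis, Takifugu, Triticum, Ursus, Vespa, Xenopus, Zea

Tracing Corvus: it sits inside (Corvus,((Klebsiella,Formica),Helarctos)).
Tracing Helarctos: it sits inside ((Klebsiella,Formica),Helarctos).
Tracing Sinapis: it sits inside (Castanea,Sinapis).
The smallest clade enclosing all 3 is the whole tree (their MRCA is the root), so the answer is all 26 tips in alphabetical order.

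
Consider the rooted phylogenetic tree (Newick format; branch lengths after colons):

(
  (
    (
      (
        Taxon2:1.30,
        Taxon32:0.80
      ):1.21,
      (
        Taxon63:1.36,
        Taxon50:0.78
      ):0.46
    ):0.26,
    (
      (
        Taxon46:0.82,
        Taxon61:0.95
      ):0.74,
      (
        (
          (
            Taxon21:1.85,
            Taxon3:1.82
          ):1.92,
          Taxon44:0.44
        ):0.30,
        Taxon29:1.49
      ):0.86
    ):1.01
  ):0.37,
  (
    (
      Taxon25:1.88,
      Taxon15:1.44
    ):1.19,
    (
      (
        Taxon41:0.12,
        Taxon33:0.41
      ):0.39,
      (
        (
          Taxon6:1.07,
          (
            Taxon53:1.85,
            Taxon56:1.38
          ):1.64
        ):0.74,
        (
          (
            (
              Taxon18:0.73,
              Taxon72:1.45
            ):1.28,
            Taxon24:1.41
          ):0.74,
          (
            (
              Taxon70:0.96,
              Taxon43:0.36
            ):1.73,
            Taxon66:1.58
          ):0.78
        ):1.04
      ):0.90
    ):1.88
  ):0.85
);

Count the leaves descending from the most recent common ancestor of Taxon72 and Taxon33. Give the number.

11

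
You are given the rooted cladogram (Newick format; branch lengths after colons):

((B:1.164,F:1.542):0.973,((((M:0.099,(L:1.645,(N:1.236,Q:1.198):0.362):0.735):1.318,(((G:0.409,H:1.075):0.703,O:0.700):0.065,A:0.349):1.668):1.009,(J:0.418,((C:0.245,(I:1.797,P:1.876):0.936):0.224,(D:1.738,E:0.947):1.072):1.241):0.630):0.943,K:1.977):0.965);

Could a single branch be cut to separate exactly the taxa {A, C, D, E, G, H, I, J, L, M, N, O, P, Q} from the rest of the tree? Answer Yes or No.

Yes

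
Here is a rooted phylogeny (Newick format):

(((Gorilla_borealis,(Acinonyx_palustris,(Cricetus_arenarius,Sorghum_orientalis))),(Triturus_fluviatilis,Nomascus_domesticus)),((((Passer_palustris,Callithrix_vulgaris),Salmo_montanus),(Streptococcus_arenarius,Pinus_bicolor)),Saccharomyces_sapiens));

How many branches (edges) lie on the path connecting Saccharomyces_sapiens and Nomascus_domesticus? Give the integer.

5

The MRCA of Saccharomyces_sapiens and Nomascus_domesticus is the root of the tree.
From Saccharomyces_sapiens up to that node: 2 branches. From Nomascus_domesticus up to the same node: 3 branches. Total: 2 + 3 = 5.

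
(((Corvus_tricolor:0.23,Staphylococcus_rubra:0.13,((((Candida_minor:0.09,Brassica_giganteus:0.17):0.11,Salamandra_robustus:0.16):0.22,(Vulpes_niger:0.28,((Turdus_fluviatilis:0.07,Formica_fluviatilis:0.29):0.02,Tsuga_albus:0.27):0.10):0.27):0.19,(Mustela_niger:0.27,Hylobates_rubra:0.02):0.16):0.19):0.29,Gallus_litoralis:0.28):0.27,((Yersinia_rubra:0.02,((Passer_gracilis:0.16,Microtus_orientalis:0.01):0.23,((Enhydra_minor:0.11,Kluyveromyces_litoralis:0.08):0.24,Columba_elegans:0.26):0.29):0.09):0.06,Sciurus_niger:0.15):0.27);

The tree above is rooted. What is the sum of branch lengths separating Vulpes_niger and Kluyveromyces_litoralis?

2.52

The path runs Vulpes_niger → … → MRCA → … → Kluyveromyces_litoralis; the MRCA is the root of the tree.
Branch lengths along that path: 0.28 + 0.27 + 0.19 + 0.19 + 0.29 + 0.27 + 0.27 + 0.06 + 0.09 + 0.29 + 0.24 + 0.08 = 2.52.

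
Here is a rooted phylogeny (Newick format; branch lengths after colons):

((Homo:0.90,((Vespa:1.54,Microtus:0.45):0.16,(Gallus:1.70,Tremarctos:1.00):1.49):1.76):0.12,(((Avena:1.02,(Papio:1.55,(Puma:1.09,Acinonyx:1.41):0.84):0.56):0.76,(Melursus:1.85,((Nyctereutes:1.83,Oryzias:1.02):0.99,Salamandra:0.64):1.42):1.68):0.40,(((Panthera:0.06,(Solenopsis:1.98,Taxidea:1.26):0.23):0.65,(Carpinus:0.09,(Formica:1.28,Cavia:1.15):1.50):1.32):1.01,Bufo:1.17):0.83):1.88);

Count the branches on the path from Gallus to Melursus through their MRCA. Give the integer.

8

The MRCA of Gallus and Melursus is the root of the tree.
From Gallus up to that node: 4 branches. From Melursus up to the same node: 4 branches. Total: 4 + 4 = 8.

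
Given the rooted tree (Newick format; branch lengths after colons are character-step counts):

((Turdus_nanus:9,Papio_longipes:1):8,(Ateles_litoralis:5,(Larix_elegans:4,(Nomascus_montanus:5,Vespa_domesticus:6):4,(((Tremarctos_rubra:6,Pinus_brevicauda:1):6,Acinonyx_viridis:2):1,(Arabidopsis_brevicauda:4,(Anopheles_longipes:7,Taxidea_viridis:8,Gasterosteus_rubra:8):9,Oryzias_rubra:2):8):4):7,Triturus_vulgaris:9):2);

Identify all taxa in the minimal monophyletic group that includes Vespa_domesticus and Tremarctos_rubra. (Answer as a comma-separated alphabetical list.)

Acinonyx_viridis, Anopheles_longipes, Arabidopsis_brevicauda, Gasterosteus_rubra, Larix_elegans, Nomascus_montanus, Oryzias_rubra, Pinus_brevicauda, Taxidea_viridis, Tremarctos_rubra, Vespa_domesticus

Tracing Vespa_domesticus: it sits inside (Nomascus_montanus,Vespa_domesticus).
Tracing Tremarctos_rubra: it sits inside (Tremarctos_rubra,Pinus_brevicauda).
The smallest clade enclosing both is (Larix_elegans,(Nomascus_montanus,Vespa_domesticus),(((Tremarctos_rubra,Pinus_brevicauda),Acinonyx_viridis),(Arabidopsis_brevicauda,(Anopheles_longipes,Taxidea_viridis,Gasterosteus_rubra),Oryzias_rubra))); the answer is its 11 terminal taxa in alphabetical order.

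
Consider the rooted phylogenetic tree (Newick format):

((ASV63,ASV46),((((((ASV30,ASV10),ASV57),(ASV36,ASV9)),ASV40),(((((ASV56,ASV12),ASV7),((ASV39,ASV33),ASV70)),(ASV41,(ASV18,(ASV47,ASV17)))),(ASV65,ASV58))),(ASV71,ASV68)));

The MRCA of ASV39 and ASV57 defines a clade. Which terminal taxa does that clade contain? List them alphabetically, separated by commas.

ASV10, ASV12, ASV17, ASV18, ASV30, ASV33, ASV36, ASV39, ASV40, ASV41, ASV47, ASV56, ASV57, ASV58, ASV65, ASV7, ASV70, ASV9

Tracing ASV39: it sits inside (ASV39,ASV33).
Tracing ASV57: it sits inside ((ASV30,ASV10),ASV57).
The smallest clade enclosing both is (((((ASV30,ASV10),ASV57),(ASV36,ASV9)),ASV40),(((((ASV56,ASV12),ASV7),((ASV39,ASV33),ASV70)),(ASV41,(ASV18,(ASV47,ASV17)))),(ASV65,ASV58))); the answer is its 18 terminal taxa in alphabetical order.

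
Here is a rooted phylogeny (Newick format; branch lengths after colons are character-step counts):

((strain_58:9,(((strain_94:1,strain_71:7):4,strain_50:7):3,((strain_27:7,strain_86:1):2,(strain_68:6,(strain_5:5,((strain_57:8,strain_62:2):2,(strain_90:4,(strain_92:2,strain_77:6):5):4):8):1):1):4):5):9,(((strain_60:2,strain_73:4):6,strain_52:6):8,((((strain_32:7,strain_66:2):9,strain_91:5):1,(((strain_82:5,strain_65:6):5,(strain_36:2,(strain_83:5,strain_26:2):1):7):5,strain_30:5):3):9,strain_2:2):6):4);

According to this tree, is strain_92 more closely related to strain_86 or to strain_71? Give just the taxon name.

The MRCA of strain_92 and strain_86 subtends ((strain_27,strain_86),(strain_68,(strain_5,((strain_57,strain_62),(strain_90,(strain_92,strain_77)))))) (9 taxa).
The MRCA of strain_92 and strain_71 subtends (((strain_94,strain_71),strain_50),((strain_27,strain_86),(strain_68,(strain_5,((strain_57,strain_62),(strain_90,(strain_92,strain_77))))))) (12 taxa).
The first is nested inside the second, so strain_92 shares a more recent common ancestor with strain_86.

strain_86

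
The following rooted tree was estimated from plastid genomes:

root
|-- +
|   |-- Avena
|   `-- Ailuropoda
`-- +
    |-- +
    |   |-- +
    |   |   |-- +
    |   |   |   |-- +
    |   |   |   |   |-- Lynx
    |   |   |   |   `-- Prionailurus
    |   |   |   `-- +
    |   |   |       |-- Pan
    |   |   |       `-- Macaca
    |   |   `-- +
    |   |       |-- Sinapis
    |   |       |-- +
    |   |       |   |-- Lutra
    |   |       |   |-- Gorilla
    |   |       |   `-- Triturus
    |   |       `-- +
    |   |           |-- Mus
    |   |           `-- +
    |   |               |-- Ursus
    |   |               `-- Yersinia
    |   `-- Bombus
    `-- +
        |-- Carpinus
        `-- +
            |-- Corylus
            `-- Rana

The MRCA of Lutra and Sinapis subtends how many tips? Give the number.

7

The MRCA of Lutra and Sinapis is the node subtending (Sinapis,(Lutra,Gorilla,Triturus),(Mus,(Ursus,Yersinia))).
That clade contains 7 terminal taxa: Gorilla, Lutra, Mus, Sinapis, Triturus, Ursus, Yersinia.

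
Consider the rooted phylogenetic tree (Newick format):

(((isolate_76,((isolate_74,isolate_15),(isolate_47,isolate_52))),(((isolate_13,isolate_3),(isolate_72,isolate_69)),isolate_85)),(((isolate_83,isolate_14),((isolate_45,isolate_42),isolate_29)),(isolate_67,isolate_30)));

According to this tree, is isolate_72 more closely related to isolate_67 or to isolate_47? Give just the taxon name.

isolate_47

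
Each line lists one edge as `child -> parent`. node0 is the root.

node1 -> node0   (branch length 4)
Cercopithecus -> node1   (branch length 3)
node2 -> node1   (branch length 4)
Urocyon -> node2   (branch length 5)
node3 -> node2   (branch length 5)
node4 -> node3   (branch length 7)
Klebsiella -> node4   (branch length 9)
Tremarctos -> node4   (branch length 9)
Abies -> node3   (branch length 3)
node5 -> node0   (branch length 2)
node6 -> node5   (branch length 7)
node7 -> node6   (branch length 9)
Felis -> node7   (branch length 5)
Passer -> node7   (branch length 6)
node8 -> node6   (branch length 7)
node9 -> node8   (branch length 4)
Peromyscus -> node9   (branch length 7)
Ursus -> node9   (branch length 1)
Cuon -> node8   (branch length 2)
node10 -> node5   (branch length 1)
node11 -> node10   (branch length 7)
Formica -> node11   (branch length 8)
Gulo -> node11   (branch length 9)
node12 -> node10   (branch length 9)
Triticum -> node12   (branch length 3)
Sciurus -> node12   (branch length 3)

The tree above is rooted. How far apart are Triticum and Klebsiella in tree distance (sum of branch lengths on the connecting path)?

44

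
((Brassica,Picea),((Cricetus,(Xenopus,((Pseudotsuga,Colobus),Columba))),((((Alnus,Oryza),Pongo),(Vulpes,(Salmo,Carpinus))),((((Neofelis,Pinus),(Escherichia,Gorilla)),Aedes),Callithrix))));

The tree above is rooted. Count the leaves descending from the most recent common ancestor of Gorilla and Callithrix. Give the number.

The MRCA of Gorilla and Callithrix is the node subtending ((((Neofelis,Pinus),(Escherichia,Gorilla)),Aedes),Callithrix).
That clade contains 6 terminal taxa: Aedes, Callithrix, Escherichia, Gorilla, Neofelis, Pinus.

6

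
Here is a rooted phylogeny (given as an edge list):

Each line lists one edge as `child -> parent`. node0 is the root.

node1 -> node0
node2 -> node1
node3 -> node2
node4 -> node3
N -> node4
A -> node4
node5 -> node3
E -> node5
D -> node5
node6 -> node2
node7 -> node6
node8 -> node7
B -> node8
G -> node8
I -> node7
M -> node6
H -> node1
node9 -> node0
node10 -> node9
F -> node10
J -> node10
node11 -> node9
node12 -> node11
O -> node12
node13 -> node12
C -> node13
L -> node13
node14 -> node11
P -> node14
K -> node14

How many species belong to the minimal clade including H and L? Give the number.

The MRCA of H and L is the root, so the clade is the entire tree.
That clade contains 16 terminal taxa: A, B, C, D, E, F, G, H, I, J, K, L, M, N, O, P.

16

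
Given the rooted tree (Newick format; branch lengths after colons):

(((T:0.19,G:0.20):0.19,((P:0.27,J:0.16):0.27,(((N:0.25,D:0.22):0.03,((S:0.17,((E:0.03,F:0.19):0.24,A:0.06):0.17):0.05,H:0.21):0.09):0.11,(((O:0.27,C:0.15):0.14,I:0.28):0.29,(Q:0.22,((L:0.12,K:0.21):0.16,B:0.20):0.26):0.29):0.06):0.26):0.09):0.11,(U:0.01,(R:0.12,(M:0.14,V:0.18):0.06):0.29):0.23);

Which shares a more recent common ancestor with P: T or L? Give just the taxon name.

The MRCA of P and L subtends ((P,J),(((N,D),((S,((E,F),A)),H)),(((O,C),I),(Q,((L,K),B))))) (16 taxa).
The MRCA of P and T subtends ((T,G),((P,J),(((N,D),((S,((E,F),A)),H)),(((O,C),I),(Q,((L,K),B)))))) (18 taxa).
The first is nested inside the second, so P shares a more recent common ancestor with L.

L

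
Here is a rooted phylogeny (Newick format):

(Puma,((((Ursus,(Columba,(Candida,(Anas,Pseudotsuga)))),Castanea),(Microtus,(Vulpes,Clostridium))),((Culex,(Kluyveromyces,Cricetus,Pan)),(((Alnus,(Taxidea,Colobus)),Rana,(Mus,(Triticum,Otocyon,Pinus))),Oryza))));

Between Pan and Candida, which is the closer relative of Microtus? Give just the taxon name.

Candida

The MRCA of Microtus and Candida subtends (((Ursus,(Columba,(Candida,(Anas,Pseudotsuga)))),Castanea),(Microtus,(Vulpes,Clostridium))) (9 taxa).
The MRCA of Microtus and Pan subtends ((((Ursus,(Columba,(Candida,(Anas,Pseudotsuga)))),Castanea),(Microtus,(Vulpes,Clostridium))),((Culex,(Kluyveromyces,Cricetus,Pan)),(((Alnus,(Taxidea,Colobus)),Rana,(Mus,(Triticum,Otocyon,Pinus))),Oryza))) (22 taxa).
The first is nested inside the second, so Microtus shares a more recent common ancestor with Candida.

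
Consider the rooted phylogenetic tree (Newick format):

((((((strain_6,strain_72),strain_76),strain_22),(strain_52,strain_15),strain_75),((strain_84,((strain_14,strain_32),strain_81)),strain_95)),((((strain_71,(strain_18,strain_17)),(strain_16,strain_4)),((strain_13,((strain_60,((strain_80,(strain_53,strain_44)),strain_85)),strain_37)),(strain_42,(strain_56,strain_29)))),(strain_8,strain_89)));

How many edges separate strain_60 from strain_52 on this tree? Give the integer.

11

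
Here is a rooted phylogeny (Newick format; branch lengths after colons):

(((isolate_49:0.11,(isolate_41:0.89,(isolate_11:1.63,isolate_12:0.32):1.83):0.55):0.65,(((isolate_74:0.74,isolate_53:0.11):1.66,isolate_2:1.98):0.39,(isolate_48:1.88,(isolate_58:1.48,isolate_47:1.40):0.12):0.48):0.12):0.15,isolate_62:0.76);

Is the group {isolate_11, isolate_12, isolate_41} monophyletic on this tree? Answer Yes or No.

Yes

The most recent common ancestor of these taxa subtends (isolate_41,(isolate_11,isolate_12)).
That clade has exactly 3 tips — every listed taxon and nothing else — so the group is monophyletic.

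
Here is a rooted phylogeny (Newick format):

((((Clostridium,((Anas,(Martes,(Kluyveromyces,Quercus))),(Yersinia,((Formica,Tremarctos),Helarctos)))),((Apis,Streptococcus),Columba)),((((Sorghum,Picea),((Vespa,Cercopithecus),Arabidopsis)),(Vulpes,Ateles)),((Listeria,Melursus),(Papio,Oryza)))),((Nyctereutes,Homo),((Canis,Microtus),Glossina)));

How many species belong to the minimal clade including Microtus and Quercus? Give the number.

The MRCA of Microtus and Quercus is the root, so the clade is the entire tree.
That clade contains 28 terminal taxa: Anas, Apis, Arabidopsis, Ateles, Canis, Cercopithecus, Clostridium, Columba, Formica, Glossina, Helarctos, Homo, Kluyveromyces, Listeria, Martes, Melursus, Microtus, Nyctereutes, Oryza, Papio, Picea, Quercus, Sorghum, Streptococcus, Tremarctos, Vespa, Vulpes, Yersinia.

28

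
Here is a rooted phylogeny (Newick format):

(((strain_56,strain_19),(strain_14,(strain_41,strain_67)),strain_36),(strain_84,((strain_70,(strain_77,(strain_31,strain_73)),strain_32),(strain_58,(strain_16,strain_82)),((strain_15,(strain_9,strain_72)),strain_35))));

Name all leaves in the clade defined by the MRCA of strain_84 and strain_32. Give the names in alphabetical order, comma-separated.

strain_15, strain_16, strain_31, strain_32, strain_35, strain_58, strain_70, strain_72, strain_73, strain_77, strain_82, strain_84, strain_9

Tracing strain_84: it sits inside (strain_84,((strain_70,(strain_77,(strain_31,strain_73)),strain_32),(strain_58,(strain_16,strain_82)),((strain_15,(strain_9,strain_72)),strain_35))).
Tracing strain_32: it sits inside (strain_70,(strain_77,(strain_31,strain_73)),strain_32).
The smallest clade enclosing both is (strain_84,((strain_70,(strain_77,(strain_31,strain_73)),strain_32),(strain_58,(strain_16,strain_82)),((strain_15,(strain_9,strain_72)),strain_35))); the answer is its 13 terminal taxa in alphabetical order.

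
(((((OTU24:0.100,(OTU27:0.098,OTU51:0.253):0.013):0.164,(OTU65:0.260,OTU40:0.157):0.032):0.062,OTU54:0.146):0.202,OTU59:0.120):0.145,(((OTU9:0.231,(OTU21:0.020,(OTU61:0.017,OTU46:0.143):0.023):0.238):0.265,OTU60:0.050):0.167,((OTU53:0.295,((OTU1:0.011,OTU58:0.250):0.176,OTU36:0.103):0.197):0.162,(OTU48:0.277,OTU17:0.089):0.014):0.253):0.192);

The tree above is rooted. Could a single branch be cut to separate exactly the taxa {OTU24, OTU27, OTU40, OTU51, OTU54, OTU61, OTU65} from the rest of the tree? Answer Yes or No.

No

The MRCA of the listed taxa is the root, so the smallest clade containing them is the whole tree.
That clade also contains OTU1, OTU17, OTU21, OTU36, OTU46, OTU48, OTU53, OTU58, OTU59, OTU60, OTU9, which are not in the proposed group, so the group is not monophyletic.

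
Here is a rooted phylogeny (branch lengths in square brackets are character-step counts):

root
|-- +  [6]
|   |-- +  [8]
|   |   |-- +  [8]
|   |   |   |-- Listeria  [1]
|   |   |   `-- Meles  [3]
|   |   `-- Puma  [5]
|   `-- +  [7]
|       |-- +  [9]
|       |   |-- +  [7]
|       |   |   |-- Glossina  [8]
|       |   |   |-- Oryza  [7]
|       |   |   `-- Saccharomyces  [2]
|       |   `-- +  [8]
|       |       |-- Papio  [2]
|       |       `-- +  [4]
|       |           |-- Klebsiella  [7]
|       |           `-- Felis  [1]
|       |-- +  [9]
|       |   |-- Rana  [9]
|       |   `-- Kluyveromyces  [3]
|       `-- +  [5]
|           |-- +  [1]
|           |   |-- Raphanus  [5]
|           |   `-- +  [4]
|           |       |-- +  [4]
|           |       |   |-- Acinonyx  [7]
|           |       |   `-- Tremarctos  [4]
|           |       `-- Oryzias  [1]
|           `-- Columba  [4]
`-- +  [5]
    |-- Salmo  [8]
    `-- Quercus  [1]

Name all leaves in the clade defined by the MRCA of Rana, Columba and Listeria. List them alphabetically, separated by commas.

Acinonyx, Columba, Felis, Glossina, Klebsiella, Kluyveromyces, Listeria, Meles, Oryza, Oryzias, Papio, Puma, Rana, Raphanus, Saccharomyces, Tremarctos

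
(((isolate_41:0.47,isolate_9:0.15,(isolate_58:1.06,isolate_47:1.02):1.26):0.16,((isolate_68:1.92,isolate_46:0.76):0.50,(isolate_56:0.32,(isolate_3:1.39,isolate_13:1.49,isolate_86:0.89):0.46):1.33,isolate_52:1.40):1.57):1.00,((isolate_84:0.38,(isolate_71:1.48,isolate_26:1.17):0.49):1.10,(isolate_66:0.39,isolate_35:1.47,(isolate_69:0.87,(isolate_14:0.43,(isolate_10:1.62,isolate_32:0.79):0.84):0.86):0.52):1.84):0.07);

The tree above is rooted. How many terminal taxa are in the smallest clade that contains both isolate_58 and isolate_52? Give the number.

11

The MRCA of isolate_58 and isolate_52 is the node subtending ((isolate_41,isolate_9,(isolate_58,isolate_47)),((isolate_68,isolate_46),(isolate_56,(isolate_3,isolate_13,isolate_86)),isolate_52)).
That clade contains 11 terminal taxa: isolate_13, isolate_3, isolate_41, isolate_46, isolate_47, isolate_52, isolate_56, isolate_58, isolate_68, isolate_86, isolate_9.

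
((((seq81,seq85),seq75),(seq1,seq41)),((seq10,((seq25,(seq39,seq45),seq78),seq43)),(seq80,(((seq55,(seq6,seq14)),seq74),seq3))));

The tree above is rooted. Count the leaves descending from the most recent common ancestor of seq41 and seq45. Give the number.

The MRCA of seq41 and seq45 is the root, so the clade is the entire tree.
That clade contains 17 terminal taxa: seq1, seq10, seq14, seq25, seq3, seq39, seq41, seq43, seq45, seq55, seq6, seq74, seq75, seq78, seq80, seq81, seq85.

17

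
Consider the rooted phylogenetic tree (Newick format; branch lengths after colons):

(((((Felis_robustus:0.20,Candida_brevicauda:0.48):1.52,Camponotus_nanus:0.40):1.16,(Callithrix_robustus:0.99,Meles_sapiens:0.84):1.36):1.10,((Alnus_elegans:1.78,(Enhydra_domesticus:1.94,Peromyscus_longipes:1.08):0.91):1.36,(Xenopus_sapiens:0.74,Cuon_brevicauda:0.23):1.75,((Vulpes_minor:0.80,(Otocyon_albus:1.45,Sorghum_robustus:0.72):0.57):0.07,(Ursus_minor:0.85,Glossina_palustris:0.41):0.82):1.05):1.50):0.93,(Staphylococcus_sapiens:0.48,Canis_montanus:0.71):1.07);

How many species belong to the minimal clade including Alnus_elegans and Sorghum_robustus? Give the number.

The MRCA of Alnus_elegans and Sorghum_robustus is the node subtending ((Alnus_elegans,(Enhydra_domesticus,Peromyscus_longipes)),(Xenopus_sapiens,Cuon_brevicauda),((Vulpes_minor,(Otocyon_albus,Sorghum_robustus)),(Ursus_minor,Glossina_palustris))).
That clade contains 10 terminal taxa: Alnus_elegans, Cuon_brevicauda, Enhydra_domesticus, Glossina_palustris, Otocyon_albus, Peromyscus_longipes, Sorghum_robustus, Ursus_minor, Vulpes_minor, Xenopus_sapiens.

10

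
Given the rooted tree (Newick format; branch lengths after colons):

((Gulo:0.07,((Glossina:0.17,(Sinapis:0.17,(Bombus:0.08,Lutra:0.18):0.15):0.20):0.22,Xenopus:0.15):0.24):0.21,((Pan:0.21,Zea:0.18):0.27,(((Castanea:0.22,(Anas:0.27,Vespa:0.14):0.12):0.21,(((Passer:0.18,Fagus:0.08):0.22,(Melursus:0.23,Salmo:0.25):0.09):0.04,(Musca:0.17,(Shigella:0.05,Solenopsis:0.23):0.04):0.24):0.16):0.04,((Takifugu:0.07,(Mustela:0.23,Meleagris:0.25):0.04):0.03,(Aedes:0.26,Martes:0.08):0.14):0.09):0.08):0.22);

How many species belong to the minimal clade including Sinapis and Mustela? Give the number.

23

The MRCA of Sinapis and Mustela is the root, so the clade is the entire tree.
That clade contains 23 terminal taxa: Aedes, Anas, Bombus, Castanea, Fagus, Glossina, Gulo, Lutra, Martes, Meleagris, Melursus, Musca, Mustela, Pan, Passer, Salmo, Shigella, Sinapis, Solenopsis, Takifugu, Vespa, Xenopus, Zea.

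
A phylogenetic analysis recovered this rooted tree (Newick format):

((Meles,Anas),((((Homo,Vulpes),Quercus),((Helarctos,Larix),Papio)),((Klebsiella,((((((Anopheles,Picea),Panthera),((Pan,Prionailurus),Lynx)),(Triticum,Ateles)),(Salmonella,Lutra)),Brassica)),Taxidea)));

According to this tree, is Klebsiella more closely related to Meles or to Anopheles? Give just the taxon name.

The MRCA of Klebsiella and Anopheles subtends (Klebsiella,((((((Anopheles,Picea),Panthera),((Pan,Prionailurus),Lynx)),(Triticum,Ateles)),(Salmonella,Lutra)),Brassica)) (12 taxa).
The MRCA of Klebsiella and Meles is the root, subtending the entire tree (21 taxa).
The first is nested inside the second, so Klebsiella shares a more recent common ancestor with Anopheles.

Anopheles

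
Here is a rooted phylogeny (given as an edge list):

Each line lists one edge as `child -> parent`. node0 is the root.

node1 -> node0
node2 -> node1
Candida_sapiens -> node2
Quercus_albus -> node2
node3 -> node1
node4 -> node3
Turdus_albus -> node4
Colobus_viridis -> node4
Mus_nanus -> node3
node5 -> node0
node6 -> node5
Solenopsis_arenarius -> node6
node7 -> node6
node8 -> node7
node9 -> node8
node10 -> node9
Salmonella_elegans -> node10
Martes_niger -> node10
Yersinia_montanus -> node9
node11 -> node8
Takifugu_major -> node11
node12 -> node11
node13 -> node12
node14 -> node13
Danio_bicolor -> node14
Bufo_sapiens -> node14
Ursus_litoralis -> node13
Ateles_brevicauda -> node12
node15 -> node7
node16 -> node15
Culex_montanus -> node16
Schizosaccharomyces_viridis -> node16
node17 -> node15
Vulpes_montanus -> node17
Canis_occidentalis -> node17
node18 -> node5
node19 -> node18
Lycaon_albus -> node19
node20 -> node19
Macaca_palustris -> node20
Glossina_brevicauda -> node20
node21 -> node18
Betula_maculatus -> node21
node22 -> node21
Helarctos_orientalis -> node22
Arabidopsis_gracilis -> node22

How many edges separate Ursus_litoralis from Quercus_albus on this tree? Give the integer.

11

The MRCA of Ursus_litoralis and Quercus_albus is the root of the tree.
From Ursus_litoralis up to that node: 8 branches. From Quercus_albus up to the same node: 3 branches. Total: 8 + 3 = 11.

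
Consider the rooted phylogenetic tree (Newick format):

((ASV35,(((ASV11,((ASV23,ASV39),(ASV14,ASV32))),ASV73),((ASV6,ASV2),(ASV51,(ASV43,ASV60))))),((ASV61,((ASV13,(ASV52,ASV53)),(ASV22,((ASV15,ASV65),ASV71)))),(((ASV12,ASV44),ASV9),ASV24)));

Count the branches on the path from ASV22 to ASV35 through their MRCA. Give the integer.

The MRCA of ASV22 and ASV35 is the root of the tree.
From ASV22 up to that node: 5 branches. From ASV35 up to the same node: 2 branches. Total: 5 + 2 = 7.

7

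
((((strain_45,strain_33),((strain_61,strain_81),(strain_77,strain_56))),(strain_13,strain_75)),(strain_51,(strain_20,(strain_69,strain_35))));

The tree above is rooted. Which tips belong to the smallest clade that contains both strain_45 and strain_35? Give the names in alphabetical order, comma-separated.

Tracing strain_45: it sits inside (strain_45,strain_33).
Tracing strain_35: it sits inside (strain_69,strain_35).
The smallest clade enclosing both is the whole tree (their MRCA is the root), so the answer is all 12 tips in alphabetical order.

strain_13, strain_20, strain_33, strain_35, strain_45, strain_51, strain_56, strain_61, strain_69, strain_75, strain_77, strain_81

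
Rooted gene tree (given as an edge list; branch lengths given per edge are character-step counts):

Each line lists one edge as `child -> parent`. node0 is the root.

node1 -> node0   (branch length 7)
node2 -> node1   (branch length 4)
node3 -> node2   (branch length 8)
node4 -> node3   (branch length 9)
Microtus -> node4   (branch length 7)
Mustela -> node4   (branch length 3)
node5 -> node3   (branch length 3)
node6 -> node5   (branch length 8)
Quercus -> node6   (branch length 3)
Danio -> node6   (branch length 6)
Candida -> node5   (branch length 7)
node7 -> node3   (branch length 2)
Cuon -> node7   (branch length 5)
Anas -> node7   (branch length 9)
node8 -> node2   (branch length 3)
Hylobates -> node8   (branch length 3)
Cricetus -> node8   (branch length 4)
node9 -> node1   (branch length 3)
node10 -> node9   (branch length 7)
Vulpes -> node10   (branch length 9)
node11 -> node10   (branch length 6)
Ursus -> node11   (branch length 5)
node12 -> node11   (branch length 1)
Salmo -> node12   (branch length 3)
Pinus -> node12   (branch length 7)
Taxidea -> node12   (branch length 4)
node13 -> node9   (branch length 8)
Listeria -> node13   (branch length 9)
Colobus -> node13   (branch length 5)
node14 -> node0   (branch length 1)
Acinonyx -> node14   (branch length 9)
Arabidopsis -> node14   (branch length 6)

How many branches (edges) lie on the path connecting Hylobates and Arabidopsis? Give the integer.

6

The MRCA of Hylobates and Arabidopsis is the root of the tree.
From Hylobates up to that node: 4 branches. From Arabidopsis up to the same node: 2 branches. Total: 4 + 2 = 6.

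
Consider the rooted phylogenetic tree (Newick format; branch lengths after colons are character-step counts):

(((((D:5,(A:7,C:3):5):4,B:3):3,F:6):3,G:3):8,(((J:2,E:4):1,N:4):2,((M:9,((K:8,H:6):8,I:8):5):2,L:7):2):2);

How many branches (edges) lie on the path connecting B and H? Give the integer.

10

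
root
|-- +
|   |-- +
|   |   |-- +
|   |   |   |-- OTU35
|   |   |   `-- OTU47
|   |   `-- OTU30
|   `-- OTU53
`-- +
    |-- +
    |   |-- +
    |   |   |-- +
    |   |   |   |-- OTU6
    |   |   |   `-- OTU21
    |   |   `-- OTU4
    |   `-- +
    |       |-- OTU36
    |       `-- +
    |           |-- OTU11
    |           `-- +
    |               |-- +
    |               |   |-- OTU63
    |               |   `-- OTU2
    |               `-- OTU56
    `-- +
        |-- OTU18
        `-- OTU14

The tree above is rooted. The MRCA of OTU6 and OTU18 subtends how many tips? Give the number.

10

The MRCA of OTU6 and OTU18 is the node subtending ((((OTU6,OTU21),OTU4),(OTU36,(OTU11,((OTU63,OTU2),OTU56)))),(OTU18,OTU14)).
That clade contains 10 terminal taxa: OTU11, OTU14, OTU18, OTU2, OTU21, OTU36, OTU4, OTU56, OTU6, OTU63.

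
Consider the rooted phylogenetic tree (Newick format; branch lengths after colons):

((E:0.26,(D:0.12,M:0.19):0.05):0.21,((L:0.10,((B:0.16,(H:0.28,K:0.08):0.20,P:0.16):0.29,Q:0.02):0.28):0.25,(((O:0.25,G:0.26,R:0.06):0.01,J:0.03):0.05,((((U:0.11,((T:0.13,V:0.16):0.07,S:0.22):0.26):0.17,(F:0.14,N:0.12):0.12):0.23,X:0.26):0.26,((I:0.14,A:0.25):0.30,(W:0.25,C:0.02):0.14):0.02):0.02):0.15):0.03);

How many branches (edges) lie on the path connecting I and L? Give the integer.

The MRCA of I and L is the node subtending ((L,((B,(H,K),P),Q)),(((O,G,R),J),((((U,((T,V),S)),(F,N)),X),((I,A),(W,C))))).
From I up to that node: 5 branches. From L up to the same node: 2 branches. Total: 5 + 2 = 7.

7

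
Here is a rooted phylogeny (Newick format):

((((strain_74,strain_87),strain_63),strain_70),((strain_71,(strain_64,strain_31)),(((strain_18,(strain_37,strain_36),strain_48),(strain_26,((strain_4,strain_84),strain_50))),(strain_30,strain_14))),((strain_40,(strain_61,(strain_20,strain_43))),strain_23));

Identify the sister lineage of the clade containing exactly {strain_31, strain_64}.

strain_71

The clade containing exactly {strain_31, strain_64} attaches to the tree at the node subtending (strain_71,(strain_64,strain_31)).
The other lineage descending from that same node — the sister group — is the single tip strain_71.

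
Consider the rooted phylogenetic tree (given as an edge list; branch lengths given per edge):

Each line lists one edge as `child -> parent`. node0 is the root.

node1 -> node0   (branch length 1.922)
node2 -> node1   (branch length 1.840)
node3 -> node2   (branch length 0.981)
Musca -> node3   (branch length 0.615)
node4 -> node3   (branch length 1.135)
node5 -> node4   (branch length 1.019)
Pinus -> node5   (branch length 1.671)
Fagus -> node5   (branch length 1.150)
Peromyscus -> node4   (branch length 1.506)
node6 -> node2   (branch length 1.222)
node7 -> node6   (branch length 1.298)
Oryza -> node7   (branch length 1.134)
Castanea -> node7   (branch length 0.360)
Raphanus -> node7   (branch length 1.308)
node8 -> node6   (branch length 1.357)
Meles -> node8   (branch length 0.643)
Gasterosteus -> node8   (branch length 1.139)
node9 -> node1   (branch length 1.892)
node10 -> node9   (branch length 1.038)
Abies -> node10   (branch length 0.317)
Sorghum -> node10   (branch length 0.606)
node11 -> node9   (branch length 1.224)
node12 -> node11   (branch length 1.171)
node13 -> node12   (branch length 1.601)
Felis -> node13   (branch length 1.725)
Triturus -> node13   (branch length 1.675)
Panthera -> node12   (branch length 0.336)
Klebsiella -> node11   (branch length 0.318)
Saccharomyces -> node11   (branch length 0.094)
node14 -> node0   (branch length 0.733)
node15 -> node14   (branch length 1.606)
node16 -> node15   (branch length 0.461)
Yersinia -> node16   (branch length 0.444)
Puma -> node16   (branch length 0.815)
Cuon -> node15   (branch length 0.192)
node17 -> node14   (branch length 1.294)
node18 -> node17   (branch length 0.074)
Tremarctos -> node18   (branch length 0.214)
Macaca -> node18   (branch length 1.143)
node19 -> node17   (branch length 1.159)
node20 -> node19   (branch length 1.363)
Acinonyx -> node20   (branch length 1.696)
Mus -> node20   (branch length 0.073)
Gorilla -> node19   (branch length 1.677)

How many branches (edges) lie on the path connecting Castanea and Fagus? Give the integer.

The MRCA of Castanea and Fagus is the node subtending ((Musca,((Pinus,Fagus),Peromyscus)),((Oryza,Castanea,Raphanus),(Meles,Gasterosteus))).
From Castanea up to that node: 3 branches. From Fagus up to the same node: 4 branches. Total: 3 + 4 = 7.

7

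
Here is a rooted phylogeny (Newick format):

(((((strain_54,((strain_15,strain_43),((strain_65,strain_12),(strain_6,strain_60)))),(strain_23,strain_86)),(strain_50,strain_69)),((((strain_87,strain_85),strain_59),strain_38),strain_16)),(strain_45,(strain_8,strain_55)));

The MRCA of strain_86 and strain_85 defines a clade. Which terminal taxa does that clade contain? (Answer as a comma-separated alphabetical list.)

strain_12, strain_15, strain_16, strain_23, strain_38, strain_43, strain_50, strain_54, strain_59, strain_6, strain_60, strain_65, strain_69, strain_85, strain_86, strain_87

Tracing strain_86: it sits inside (strain_23,strain_86).
Tracing strain_85: it sits inside (strain_87,strain_85).
The smallest clade enclosing both is ((((strain_54,((strain_15,strain_43),((strain_65,strain_12),(strain_6,strain_60)))),(strain_23,strain_86)),(strain_50,strain_69)),((((strain_87,strain_85),strain_59),strain_38),strain_16)); the answer is its 16 terminal taxa in alphabetical order.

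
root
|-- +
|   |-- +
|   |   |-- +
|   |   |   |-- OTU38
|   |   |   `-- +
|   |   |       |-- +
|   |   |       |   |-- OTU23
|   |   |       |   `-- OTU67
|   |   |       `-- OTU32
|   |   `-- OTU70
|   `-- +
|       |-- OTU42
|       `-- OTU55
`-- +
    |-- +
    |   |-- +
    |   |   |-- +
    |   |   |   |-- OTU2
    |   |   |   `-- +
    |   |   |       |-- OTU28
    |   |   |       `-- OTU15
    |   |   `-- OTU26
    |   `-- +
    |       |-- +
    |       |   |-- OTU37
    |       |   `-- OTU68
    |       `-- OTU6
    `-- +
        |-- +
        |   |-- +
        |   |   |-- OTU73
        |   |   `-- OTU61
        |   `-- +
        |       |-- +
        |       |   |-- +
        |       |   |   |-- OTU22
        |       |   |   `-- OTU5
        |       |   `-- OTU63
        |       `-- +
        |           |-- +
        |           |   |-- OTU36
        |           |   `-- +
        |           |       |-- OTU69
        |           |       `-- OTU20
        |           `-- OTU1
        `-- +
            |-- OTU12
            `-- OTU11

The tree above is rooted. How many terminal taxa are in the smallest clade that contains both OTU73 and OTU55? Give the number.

The MRCA of OTU73 and OTU55 is the root, so the clade is the entire tree.
That clade contains 25 terminal taxa: OTU1, OTU11, OTU12, OTU15, OTU2, OTU20, OTU22, OTU23, OTU26, OTU28, OTU32, OTU36, OTU37, OTU38, OTU42, OTU5, OTU55, OTU6, OTU61, OTU63, OTU67, OTU68, OTU69, OTU70, OTU73.

25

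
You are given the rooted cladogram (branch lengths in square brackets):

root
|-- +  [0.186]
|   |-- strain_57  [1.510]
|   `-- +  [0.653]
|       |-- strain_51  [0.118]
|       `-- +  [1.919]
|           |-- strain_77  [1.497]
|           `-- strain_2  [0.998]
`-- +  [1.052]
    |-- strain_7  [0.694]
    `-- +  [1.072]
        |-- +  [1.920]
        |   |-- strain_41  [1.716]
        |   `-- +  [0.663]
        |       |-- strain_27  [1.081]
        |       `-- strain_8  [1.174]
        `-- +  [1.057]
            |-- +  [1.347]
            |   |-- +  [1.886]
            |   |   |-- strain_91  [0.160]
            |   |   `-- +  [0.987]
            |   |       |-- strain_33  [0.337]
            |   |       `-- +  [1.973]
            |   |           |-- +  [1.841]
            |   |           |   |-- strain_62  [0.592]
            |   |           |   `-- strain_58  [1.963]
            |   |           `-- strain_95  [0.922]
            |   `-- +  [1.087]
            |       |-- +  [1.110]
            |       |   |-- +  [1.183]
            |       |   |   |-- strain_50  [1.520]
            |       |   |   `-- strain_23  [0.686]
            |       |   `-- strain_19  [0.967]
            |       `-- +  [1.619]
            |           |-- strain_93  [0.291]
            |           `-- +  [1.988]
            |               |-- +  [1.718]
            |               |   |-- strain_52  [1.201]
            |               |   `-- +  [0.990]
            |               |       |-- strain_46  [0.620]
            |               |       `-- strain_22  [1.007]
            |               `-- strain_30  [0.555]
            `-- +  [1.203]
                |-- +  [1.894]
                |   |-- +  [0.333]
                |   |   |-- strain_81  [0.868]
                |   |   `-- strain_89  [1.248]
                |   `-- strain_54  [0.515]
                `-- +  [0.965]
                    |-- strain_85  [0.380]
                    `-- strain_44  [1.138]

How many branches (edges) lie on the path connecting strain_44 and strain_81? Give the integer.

5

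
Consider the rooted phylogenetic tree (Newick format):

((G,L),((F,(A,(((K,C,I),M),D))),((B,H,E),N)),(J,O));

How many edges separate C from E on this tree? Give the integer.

9

The MRCA of C and E is the node subtending ((F,(A,(((K,C,I),M),D))),((B,H,E),N)).
From C up to that node: 6 branches. From E up to the same node: 3 branches. Total: 6 + 3 = 9.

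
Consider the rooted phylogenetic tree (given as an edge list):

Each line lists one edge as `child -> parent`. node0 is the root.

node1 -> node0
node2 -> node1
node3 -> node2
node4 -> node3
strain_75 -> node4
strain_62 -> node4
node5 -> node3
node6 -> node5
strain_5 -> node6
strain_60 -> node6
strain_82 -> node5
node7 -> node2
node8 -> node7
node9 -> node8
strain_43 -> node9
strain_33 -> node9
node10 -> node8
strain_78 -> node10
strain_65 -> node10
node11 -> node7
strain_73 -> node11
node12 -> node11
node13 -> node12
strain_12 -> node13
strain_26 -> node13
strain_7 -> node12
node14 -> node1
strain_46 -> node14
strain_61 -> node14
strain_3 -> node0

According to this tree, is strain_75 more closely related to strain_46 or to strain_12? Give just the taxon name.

The MRCA of strain_75 and strain_12 subtends (((strain_75,strain_62),((strain_5,strain_60),strain_82)),(((strain_43,strain_33),(strain_78,strain_65)),(strain_73,((strain_12,strain_26),strain_7)))) (13 taxa).
The MRCA of strain_75 and strain_46 subtends ((((strain_75,strain_62),((strain_5,strain_60),strain_82)),(((strain_43,strain_33),(strain_78,strain_65)),(strain_73,((strain_12,strain_26),strain_7)))),(strain_46,strain_61)) (15 taxa).
The first is nested inside the second, so strain_75 shares a more recent common ancestor with strain_12.

strain_12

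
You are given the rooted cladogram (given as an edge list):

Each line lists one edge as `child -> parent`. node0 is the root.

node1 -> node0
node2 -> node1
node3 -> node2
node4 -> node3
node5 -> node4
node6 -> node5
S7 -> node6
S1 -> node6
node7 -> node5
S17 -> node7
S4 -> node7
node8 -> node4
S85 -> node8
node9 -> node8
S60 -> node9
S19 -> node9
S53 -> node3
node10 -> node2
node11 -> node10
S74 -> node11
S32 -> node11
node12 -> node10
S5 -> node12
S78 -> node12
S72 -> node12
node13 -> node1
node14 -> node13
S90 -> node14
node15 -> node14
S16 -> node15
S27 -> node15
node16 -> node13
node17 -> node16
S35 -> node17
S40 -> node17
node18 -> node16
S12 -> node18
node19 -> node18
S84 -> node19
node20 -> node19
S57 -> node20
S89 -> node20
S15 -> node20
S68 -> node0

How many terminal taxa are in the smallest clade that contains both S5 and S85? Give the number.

The MRCA of S5 and S85 is the node subtending (((((S7,S1),(S17,S4)),(S85,(S60,S19))),S53),((S74,S32),(S5,S78,S72))).
That clade contains 13 terminal taxa: S1, S17, S19, S32, S4, S5, S53, S60, S7, S72, S74, S78, S85.

13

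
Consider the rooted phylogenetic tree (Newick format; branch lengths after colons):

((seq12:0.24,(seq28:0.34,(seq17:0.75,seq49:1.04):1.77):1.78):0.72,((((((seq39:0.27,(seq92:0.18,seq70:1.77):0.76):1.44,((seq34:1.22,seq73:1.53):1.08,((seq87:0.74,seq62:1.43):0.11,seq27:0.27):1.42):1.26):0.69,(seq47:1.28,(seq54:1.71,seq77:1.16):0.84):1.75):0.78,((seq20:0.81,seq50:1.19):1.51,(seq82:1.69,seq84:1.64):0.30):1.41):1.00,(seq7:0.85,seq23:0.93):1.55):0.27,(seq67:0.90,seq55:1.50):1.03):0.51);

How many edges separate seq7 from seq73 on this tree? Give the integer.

The MRCA of seq7 and seq73 is the node subtending (((((seq39,(seq92,seq70)),((seq34,seq73),((seq87,seq62),seq27))),(seq47,(seq54,seq77))),((seq20,seq50),(seq82,seq84))),(seq7,seq23)).
From seq7 up to that node: 2 branches. From seq73 up to the same node: 6 branches. Total: 2 + 6 = 8.

8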